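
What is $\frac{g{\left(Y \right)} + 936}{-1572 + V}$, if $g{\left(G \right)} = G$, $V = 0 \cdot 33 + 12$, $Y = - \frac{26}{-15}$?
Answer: $- \frac{541}{900} \approx -0.60111$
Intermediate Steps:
$Y = \frac{26}{15}$ ($Y = \left(-26\right) \left(- \frac{1}{15}\right) = \frac{26}{15} \approx 1.7333$)
$V = 12$ ($V = 0 + 12 = 12$)
$\frac{g{\left(Y \right)} + 936}{-1572 + V} = \frac{\frac{26}{15} + 936}{-1572 + 12} = \frac{14066}{15 \left(-1560\right)} = \frac{14066}{15} \left(- \frac{1}{1560}\right) = - \frac{541}{900}$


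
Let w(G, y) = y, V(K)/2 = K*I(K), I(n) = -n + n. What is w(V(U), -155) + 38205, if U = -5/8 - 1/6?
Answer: 38050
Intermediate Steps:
U = -19/24 (U = -5*⅛ - 1*⅙ = -5/8 - ⅙ = -19/24 ≈ -0.79167)
I(n) = 0
V(K) = 0 (V(K) = 2*(K*0) = 2*0 = 0)
w(V(U), -155) + 38205 = -155 + 38205 = 38050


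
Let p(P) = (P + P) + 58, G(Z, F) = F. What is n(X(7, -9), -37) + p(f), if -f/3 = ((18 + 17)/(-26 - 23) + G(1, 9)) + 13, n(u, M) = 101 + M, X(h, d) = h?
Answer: -40/7 ≈ -5.7143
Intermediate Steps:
f = -447/7 (f = -3*(((18 + 17)/(-26 - 23) + 9) + 13) = -3*((35/(-49) + 9) + 13) = -3*((35*(-1/49) + 9) + 13) = -3*((-5/7 + 9) + 13) = -3*(58/7 + 13) = -3*149/7 = -447/7 ≈ -63.857)
p(P) = 58 + 2*P (p(P) = 2*P + 58 = 58 + 2*P)
n(X(7, -9), -37) + p(f) = (101 - 37) + (58 + 2*(-447/7)) = 64 + (58 - 894/7) = 64 - 488/7 = -40/7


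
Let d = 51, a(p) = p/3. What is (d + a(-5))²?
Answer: 21904/9 ≈ 2433.8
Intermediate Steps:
a(p) = p/3 (a(p) = p*(⅓) = p/3)
(d + a(-5))² = (51 + (⅓)*(-5))² = (51 - 5/3)² = (148/3)² = 21904/9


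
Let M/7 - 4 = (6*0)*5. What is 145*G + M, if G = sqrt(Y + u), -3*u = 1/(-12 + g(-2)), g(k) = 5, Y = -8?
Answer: 28 + 145*I*sqrt(3507)/21 ≈ 28.0 + 408.9*I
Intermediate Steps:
M = 28 (M = 28 + 7*((6*0)*5) = 28 + 7*(0*5) = 28 + 7*0 = 28 + 0 = 28)
u = 1/21 (u = -1/(3*(-12 + 5)) = -1/3/(-7) = -1/3*(-1/7) = 1/21 ≈ 0.047619)
G = I*sqrt(3507)/21 (G = sqrt(-8 + 1/21) = sqrt(-167/21) = I*sqrt(3507)/21 ≈ 2.82*I)
145*G + M = 145*(I*sqrt(3507)/21) + 28 = 145*I*sqrt(3507)/21 + 28 = 28 + 145*I*sqrt(3507)/21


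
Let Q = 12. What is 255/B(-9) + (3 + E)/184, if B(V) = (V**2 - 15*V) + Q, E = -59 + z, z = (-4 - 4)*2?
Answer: 1271/1748 ≈ 0.72712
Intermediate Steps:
z = -16 (z = -8*2 = -16)
E = -75 (E = -59 - 16 = -75)
B(V) = 12 + V**2 - 15*V (B(V) = (V**2 - 15*V) + 12 = 12 + V**2 - 15*V)
255/B(-9) + (3 + E)/184 = 255/(12 + (-9)**2 - 15*(-9)) + (3 - 75)/184 = 255/(12 + 81 + 135) - 72*1/184 = 255/228 - 9/23 = 255*(1/228) - 9/23 = 85/76 - 9/23 = 1271/1748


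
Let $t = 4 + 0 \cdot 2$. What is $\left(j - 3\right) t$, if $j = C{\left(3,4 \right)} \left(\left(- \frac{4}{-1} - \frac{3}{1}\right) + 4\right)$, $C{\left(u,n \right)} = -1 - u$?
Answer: $-92$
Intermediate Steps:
$t = 4$ ($t = 4 + 0 = 4$)
$j = -20$ ($j = \left(-1 - 3\right) \left(\left(- \frac{4}{-1} - \frac{3}{1}\right) + 4\right) = \left(-1 - 3\right) \left(\left(\left(-4\right) \left(-1\right) - 3\right) + 4\right) = - 4 \left(\left(4 - 3\right) + 4\right) = - 4 \left(1 + 4\right) = \left(-4\right) 5 = -20$)
$\left(j - 3\right) t = \left(-20 - 3\right) 4 = \left(-23\right) 4 = -92$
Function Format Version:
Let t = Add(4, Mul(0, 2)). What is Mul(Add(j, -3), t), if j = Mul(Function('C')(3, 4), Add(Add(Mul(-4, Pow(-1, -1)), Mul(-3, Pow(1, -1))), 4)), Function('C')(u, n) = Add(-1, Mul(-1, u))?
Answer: -92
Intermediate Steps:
t = 4 (t = Add(4, 0) = 4)
j = -20 (j = Mul(Add(-1, Mul(-1, 3)), Add(Add(Mul(-4, Pow(-1, -1)), Mul(-3, Pow(1, -1))), 4)) = Mul(Add(-1, -3), Add(Add(Mul(-4, -1), Mul(-3, 1)), 4)) = Mul(-4, Add(Add(4, -3), 4)) = Mul(-4, Add(1, 4)) = Mul(-4, 5) = -20)
Mul(Add(j, -3), t) = Mul(Add(-20, -3), 4) = Mul(-23, 4) = -92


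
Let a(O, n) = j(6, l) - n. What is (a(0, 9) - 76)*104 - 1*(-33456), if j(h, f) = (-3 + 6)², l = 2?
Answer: 25552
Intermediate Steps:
j(h, f) = 9 (j(h, f) = 3² = 9)
a(O, n) = 9 - n
(a(0, 9) - 76)*104 - 1*(-33456) = ((9 - 1*9) - 76)*104 - 1*(-33456) = ((9 - 9) - 76)*104 + 33456 = (0 - 76)*104 + 33456 = -76*104 + 33456 = -7904 + 33456 = 25552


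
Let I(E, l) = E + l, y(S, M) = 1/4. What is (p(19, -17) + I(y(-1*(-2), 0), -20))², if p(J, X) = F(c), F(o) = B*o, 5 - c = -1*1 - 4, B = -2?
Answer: 25281/16 ≈ 1580.1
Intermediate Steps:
c = 10 (c = 5 - (-1*1 - 4) = 5 - (-1 - 4) = 5 - 1*(-5) = 5 + 5 = 10)
F(o) = -2*o
p(J, X) = -20 (p(J, X) = -2*10 = -20)
y(S, M) = ¼
(p(19, -17) + I(y(-1*(-2), 0), -20))² = (-20 + (¼ - 20))² = (-20 - 79/4)² = (-159/4)² = 25281/16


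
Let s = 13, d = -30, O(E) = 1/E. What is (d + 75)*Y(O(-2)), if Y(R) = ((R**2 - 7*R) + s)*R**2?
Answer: 3015/16 ≈ 188.44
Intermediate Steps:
O(E) = 1/E
Y(R) = R**2*(13 + R**2 - 7*R) (Y(R) = ((R**2 - 7*R) + 13)*R**2 = (13 + R**2 - 7*R)*R**2 = R**2*(13 + R**2 - 7*R))
(d + 75)*Y(O(-2)) = (-30 + 75)*((1/(-2))**2*(13 + (1/(-2))**2 - 7/(-2))) = 45*((-1/2)**2*(13 + (-1/2)**2 - 7*(-1/2))) = 45*((13 + 1/4 + 7/2)/4) = 45*((1/4)*(67/4)) = 45*(67/16) = 3015/16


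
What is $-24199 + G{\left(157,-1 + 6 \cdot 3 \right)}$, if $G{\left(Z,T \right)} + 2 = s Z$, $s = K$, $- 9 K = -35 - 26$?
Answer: $- \frac{208232}{9} \approx -23137.0$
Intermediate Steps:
$K = \frac{61}{9}$ ($K = - \frac{-35 - 26}{9} = \left(- \frac{1}{9}\right) \left(-61\right) = \frac{61}{9} \approx 6.7778$)
$s = \frac{61}{9} \approx 6.7778$
$G{\left(Z,T \right)} = -2 + \frac{61 Z}{9}$
$-24199 + G{\left(157,-1 + 6 \cdot 3 \right)} = -24199 + \left(-2 + \frac{61}{9} \cdot 157\right) = -24199 + \left(-2 + \frac{9577}{9}\right) = -24199 + \frac{9559}{9} = - \frac{208232}{9}$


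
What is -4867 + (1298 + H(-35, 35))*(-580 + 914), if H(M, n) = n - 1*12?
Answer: 436347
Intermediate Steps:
H(M, n) = -12 + n (H(M, n) = n - 12 = -12 + n)
-4867 + (1298 + H(-35, 35))*(-580 + 914) = -4867 + (1298 + (-12 + 35))*(-580 + 914) = -4867 + (1298 + 23)*334 = -4867 + 1321*334 = -4867 + 441214 = 436347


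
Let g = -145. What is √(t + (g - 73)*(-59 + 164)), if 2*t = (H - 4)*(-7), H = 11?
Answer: I*√91658/2 ≈ 151.38*I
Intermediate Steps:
t = -49/2 (t = ((11 - 4)*(-7))/2 = (7*(-7))/2 = (½)*(-49) = -49/2 ≈ -24.500)
√(t + (g - 73)*(-59 + 164)) = √(-49/2 + (-145 - 73)*(-59 + 164)) = √(-49/2 - 218*105) = √(-49/2 - 22890) = √(-45829/2) = I*√91658/2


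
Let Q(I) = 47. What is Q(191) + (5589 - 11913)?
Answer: -6277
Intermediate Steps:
Q(191) + (5589 - 11913) = 47 + (5589 - 11913) = 47 - 6324 = -6277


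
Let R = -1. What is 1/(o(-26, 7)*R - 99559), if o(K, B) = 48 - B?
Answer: -1/99600 ≈ -1.0040e-5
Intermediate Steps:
1/(o(-26, 7)*R - 99559) = 1/((48 - 1*7)*(-1) - 99559) = 1/((48 - 7)*(-1) - 99559) = 1/(41*(-1) - 99559) = 1/(-41 - 99559) = 1/(-99600) = -1/99600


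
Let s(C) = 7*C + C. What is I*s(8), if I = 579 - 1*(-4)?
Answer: 37312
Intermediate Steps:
s(C) = 8*C
I = 583 (I = 579 + 4 = 583)
I*s(8) = 583*(8*8) = 583*64 = 37312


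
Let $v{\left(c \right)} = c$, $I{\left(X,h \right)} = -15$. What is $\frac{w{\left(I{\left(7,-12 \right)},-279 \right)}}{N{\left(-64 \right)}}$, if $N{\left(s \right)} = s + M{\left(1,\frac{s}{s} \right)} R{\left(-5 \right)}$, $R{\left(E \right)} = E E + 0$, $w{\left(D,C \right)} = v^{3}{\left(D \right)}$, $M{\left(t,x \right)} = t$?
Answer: $\frac{1125}{13} \approx 86.538$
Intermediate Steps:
$w{\left(D,C \right)} = D^{3}$
$R{\left(E \right)} = E^{2}$ ($R{\left(E \right)} = E^{2} + 0 = E^{2}$)
$N{\left(s \right)} = 25 + s$ ($N{\left(s \right)} = s + 1 \left(-5\right)^{2} = s + 1 \cdot 25 = s + 25 = 25 + s$)
$\frac{w{\left(I{\left(7,-12 \right)},-279 \right)}}{N{\left(-64 \right)}} = \frac{\left(-15\right)^{3}}{25 - 64} = - \frac{3375}{-39} = \left(-3375\right) \left(- \frac{1}{39}\right) = \frac{1125}{13}$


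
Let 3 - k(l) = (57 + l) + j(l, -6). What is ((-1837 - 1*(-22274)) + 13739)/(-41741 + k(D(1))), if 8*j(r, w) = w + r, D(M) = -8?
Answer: -136704/167141 ≈ -0.81790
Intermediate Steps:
j(r, w) = r/8 + w/8 (j(r, w) = (w + r)/8 = (r + w)/8 = r/8 + w/8)
k(l) = -213/4 - 9*l/8 (k(l) = 3 - ((57 + l) + (l/8 + (⅛)*(-6))) = 3 - ((57 + l) + (l/8 - ¾)) = 3 - ((57 + l) + (-¾ + l/8)) = 3 - (225/4 + 9*l/8) = 3 + (-225/4 - 9*l/8) = -213/4 - 9*l/8)
((-1837 - 1*(-22274)) + 13739)/(-41741 + k(D(1))) = ((-1837 - 1*(-22274)) + 13739)/(-41741 + (-213/4 - 9/8*(-8))) = ((-1837 + 22274) + 13739)/(-41741 + (-213/4 + 9)) = (20437 + 13739)/(-41741 - 177/4) = 34176/(-167141/4) = 34176*(-4/167141) = -136704/167141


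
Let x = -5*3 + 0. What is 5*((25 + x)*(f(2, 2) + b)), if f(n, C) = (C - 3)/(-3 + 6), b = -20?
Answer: -3050/3 ≈ -1016.7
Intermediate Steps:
f(n, C) = -1 + C/3 (f(n, C) = (-3 + C)/3 = (-3 + C)*(⅓) = -1 + C/3)
x = -15 (x = -15 + 0 = -15)
5*((25 + x)*(f(2, 2) + b)) = 5*((25 - 15)*((-1 + (⅓)*2) - 20)) = 5*(10*((-1 + ⅔) - 20)) = 5*(10*(-⅓ - 20)) = 5*(10*(-61/3)) = 5*(-610/3) = -3050/3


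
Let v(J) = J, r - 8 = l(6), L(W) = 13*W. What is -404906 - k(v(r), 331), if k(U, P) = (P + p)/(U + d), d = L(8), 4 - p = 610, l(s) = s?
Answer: -47778633/118 ≈ -4.0490e+5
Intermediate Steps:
p = -606 (p = 4 - 1*610 = 4 - 610 = -606)
r = 14 (r = 8 + 6 = 14)
d = 104 (d = 13*8 = 104)
k(U, P) = (-606 + P)/(104 + U) (k(U, P) = (P - 606)/(U + 104) = (-606 + P)/(104 + U))
-404906 - k(v(r), 331) = -404906 - (-606 + 331)/(104 + 14) = -404906 - (-275)/118 = -404906 - 1*(-275/118) = -404906 + 275/118 = -47778633/118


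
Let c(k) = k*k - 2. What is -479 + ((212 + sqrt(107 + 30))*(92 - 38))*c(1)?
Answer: -11927 - 54*sqrt(137) ≈ -12559.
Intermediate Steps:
c(k) = -2 + k**2 (c(k) = k**2 - 2 = -2 + k**2)
-479 + ((212 + sqrt(107 + 30))*(92 - 38))*c(1) = -479 + ((212 + sqrt(107 + 30))*(92 - 38))*(-2 + 1**2) = -479 + ((212 + sqrt(137))*54)*(-2 + 1) = -479 + (11448 + 54*sqrt(137))*(-1) = -479 + (-11448 - 54*sqrt(137)) = -11927 - 54*sqrt(137)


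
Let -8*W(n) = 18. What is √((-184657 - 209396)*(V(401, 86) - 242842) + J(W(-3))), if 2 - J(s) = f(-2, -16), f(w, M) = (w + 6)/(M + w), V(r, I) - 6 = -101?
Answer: 7*√17583071081/3 ≈ 3.0940e+5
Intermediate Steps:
V(r, I) = -95 (V(r, I) = 6 - 101 = -95)
f(w, M) = (6 + w)/(M + w)
W(n) = -9/4 (W(n) = -⅛*18 = -9/4)
J(s) = 20/9 (J(s) = 2 - (6 - 2)/(-16 - 2) = 2 - 4/(-18) = 2 - (-1)*4/18 = 2 - 1*(-2/9) = 2 + 2/9 = 20/9)
√((-184657 - 209396)*(V(401, 86) - 242842) + J(W(-3))) = √((-184657 - 209396)*(-95 - 242842) + 20/9) = √(-394053*(-242937) + 20/9) = √(95730053661 + 20/9) = √(861570482969/9) = 7*√17583071081/3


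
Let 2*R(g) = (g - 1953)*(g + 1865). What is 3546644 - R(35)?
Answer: 5368744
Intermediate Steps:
R(g) = (-1953 + g)*(1865 + g)/2 (R(g) = ((g - 1953)*(g + 1865))/2 = ((-1953 + g)*(1865 + g))/2 = (-1953 + g)*(1865 + g)/2)
3546644 - R(35) = 3546644 - (-3642345/2 + (½)*35² - 44*35) = 3546644 - (-3642345/2 + (½)*1225 - 1540) = 3546644 - (-3642345/2 + 1225/2 - 1540) = 3546644 - 1*(-1822100) = 3546644 + 1822100 = 5368744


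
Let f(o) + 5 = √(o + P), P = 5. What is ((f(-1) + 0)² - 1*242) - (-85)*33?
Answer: 2572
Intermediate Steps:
f(o) = -5 + √(5 + o) (f(o) = -5 + √(o + 5) = -5 + √(5 + o))
((f(-1) + 0)² - 1*242) - (-85)*33 = (((-5 + √(5 - 1)) + 0)² - 1*242) - (-85)*33 = (((-5 + √4) + 0)² - 242) - 1*(-2805) = (((-5 + 2) + 0)² - 242) + 2805 = ((-3 + 0)² - 242) + 2805 = ((-3)² - 242) + 2805 = (9 - 242) + 2805 = -233 + 2805 = 2572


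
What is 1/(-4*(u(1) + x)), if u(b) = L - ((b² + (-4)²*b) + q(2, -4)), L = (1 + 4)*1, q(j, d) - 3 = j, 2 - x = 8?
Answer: 1/92 ≈ 0.010870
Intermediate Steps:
x = -6 (x = 2 - 1*8 = 2 - 8 = -6)
q(j, d) = 3 + j
L = 5 (L = 5*1 = 5)
u(b) = -b² - 16*b (u(b) = 5 - ((b² + (-4)²*b) + (3 + 2)) = 5 - ((b² + 16*b) + 5) = 5 - (5 + b² + 16*b) = 5 + (-5 - b² - 16*b) = -b² - 16*b)
1/(-4*(u(1) + x)) = 1/(-4*(1*(-16 - 1*1) - 6)) = 1/(-4*(1*(-16 - 1) - 6)) = 1/(-4*(1*(-17) - 6)) = 1/(-4*(-17 - 6)) = 1/(-4*(-23)) = 1/92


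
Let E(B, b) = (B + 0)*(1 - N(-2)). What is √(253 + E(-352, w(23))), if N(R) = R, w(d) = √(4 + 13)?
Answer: I*√803 ≈ 28.337*I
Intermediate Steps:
w(d) = √17
E(B, b) = 3*B (E(B, b) = (B + 0)*(1 - 1*(-2)) = B*(1 + 2) = B*3 = 3*B)
√(253 + E(-352, w(23))) = √(253 + 3*(-352)) = √(253 - 1056) = √(-803) = I*√803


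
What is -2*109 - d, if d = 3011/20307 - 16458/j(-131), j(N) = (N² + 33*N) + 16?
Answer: -28304098796/130513089 ≈ -216.87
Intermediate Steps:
j(N) = 16 + N² + 33*N
d = -147754606/130513089 (d = 3011/20307 - 16458/(16 + (-131)² + 33*(-131)) = 3011*(1/20307) - 16458/(16 + 17161 - 4323) = 3011/20307 - 16458/12854 = 3011/20307 - 16458*1/12854 = 3011/20307 - 8229/6427 = -147754606/130513089 ≈ -1.1321)
-2*109 - d = -2*109 - 1*(-147754606/130513089) = -218 + 147754606/130513089 = -28304098796/130513089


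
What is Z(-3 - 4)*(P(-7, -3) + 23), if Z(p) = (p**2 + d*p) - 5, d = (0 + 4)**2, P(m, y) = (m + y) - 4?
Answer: -612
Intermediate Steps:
P(m, y) = -4 + m + y
d = 16 (d = 4**2 = 16)
Z(p) = -5 + p**2 + 16*p (Z(p) = (p**2 + 16*p) - 5 = -5 + p**2 + 16*p)
Z(-3 - 4)*(P(-7, -3) + 23) = (-5 + (-3 - 4)**2 + 16*(-3 - 4))*((-4 - 7 - 3) + 23) = (-5 + (-7)**2 + 16*(-7))*(-14 + 23) = (-5 + 49 - 112)*9 = -68*9 = -612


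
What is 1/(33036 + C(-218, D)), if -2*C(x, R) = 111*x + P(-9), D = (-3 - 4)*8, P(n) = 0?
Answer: 1/45135 ≈ 2.2156e-5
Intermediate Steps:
D = -56 (D = -7*8 = -56)
C(x, R) = -111*x/2 (C(x, R) = -(111*x + 0)/2 = -111*x/2)
1/(33036 + C(-218, D)) = 1/(33036 - 111/2*(-218)) = 1/(33036 + 12099) = 1/45135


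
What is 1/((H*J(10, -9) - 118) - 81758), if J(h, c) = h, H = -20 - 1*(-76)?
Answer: -1/81316 ≈ -1.2298e-5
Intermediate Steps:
H = 56 (H = -20 + 76 = 56)
1/((H*J(10, -9) - 118) - 81758) = 1/((56*10 - 118) - 81758) = 1/((560 - 118) - 81758) = 1/(442 - 81758) = 1/(-81316) = -1/81316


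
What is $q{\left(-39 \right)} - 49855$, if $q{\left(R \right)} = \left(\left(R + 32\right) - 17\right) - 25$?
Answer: $-49904$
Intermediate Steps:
$q{\left(R \right)} = -10 + R$ ($q{\left(R \right)} = \left(\left(32 + R\right) - 17\right) - 25 = \left(15 + R\right) - 25 = -10 + R$)
$q{\left(-39 \right)} - 49855 = \left(-10 - 39\right) - 49855 = -49 - 49855 = -49904$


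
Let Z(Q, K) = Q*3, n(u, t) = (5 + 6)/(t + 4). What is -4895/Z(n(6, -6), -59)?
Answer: 890/3 ≈ 296.67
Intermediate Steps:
n(u, t) = 11/(4 + t)
Z(Q, K) = 3*Q
-4895/Z(n(6, -6), -59) = -4895/(3*(11/(4 - 6))) = -4895/(3*(11/(-2))) = -4895/(3*(11*(-½))) = -4895/(3*(-11/2)) = -4895/(-33/2) = -4895*(-2/33) = 890/3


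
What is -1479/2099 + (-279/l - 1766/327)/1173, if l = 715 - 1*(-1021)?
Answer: -31982644565/45086469624 ≈ -0.70936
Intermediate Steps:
l = 1736 (l = 715 + 1021 = 1736)
-1479/2099 + (-279/l - 1766/327)/1173 = -1479/2099 + (-279/1736 - 1766/327)/1173 = -1479*1/2099 + (-279*1/1736 - 1766*1/327)*(1/1173) = -1479/2099 + (-9/56 - 1766/327)*(1/1173) = -1479/2099 - 101839/18312*1/1173 = -1479/2099 - 101839/21479976 = -31982644565/45086469624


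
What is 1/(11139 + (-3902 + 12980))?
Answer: 1/20217 ≈ 4.9463e-5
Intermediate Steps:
1/(11139 + (-3902 + 12980)) = 1/(11139 + 9078) = 1/20217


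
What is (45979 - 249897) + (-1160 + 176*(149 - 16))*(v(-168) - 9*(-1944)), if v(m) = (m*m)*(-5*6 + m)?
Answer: -123940608206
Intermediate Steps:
v(m) = m²*(-30 + m)
(45979 - 249897) + (-1160 + 176*(149 - 16))*(v(-168) - 9*(-1944)) = (45979 - 249897) + (-1160 + 176*(149 - 16))*((-168)²*(-30 - 168) - 9*(-1944)) = -203918 + (-1160 + 176*133)*(28224*(-198) + 17496) = -203918 + (-1160 + 23408)*(-5588352 + 17496) = -203918 + 22248*(-5570856) = -203918 - 123940404288 = -123940608206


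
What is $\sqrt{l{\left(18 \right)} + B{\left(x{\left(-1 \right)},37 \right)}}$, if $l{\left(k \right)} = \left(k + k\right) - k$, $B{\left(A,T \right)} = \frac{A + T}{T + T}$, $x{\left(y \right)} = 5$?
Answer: $\frac{\sqrt{25419}}{37} \approx 4.309$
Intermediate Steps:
$B{\left(A,T \right)} = \frac{A + T}{2 T}$
$l{\left(k \right)} = k$ ($l{\left(k \right)} = 2 k - k = k$)
$\sqrt{l{\left(18 \right)} + B{\left(x{\left(-1 \right)},37 \right)}} = \sqrt{18 + \frac{5 + 37}{2 \cdot 37}} = \sqrt{18 + \frac{1}{2} \cdot \frac{1}{37} \cdot 42} = \sqrt{18 + \frac{21}{37}} = \sqrt{\frac{687}{37}} = \frac{\sqrt{25419}}{37}$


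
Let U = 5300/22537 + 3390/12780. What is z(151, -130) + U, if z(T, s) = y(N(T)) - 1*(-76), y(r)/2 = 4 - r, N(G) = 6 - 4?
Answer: 772865441/9600762 ≈ 80.500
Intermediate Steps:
N(G) = 2
y(r) = 8 - 2*r (y(r) = 2*(4 - r) = 8 - 2*r)
U = 4804481/9600762 (U = 5300*(1/22537) + 3390*(1/12780) = 5300/22537 + 113/426 = 4804481/9600762 ≈ 0.50043)
z(T, s) = 80 (z(T, s) = (8 - 2*2) - 1*(-76) = (8 - 4) + 76 = 4 + 76 = 80)
z(151, -130) + U = 80 + 4804481/9600762 = 772865441/9600762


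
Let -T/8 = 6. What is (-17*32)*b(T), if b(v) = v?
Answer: 26112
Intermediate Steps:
T = -48 (T = -8*6 = -48)
(-17*32)*b(T) = -17*32*(-48) = -544*(-48) = 26112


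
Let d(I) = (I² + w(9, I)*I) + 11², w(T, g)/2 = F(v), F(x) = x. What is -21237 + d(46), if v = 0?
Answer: -19000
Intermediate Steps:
w(T, g) = 0 (w(T, g) = 2*0 = 0)
d(I) = 121 + I² (d(I) = (I² + 0*I) + 11² = (I² + 0) + 121 = I² + 121 = 121 + I²)
-21237 + d(46) = -21237 + (121 + 46²) = -21237 + (121 + 2116) = -21237 + 2237 = -19000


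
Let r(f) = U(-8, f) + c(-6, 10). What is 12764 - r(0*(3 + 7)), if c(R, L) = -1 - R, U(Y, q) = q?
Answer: 12759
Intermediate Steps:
r(f) = 5 + f (r(f) = f + (-1 - 1*(-6)) = f + (-1 + 6) = f + 5 = 5 + f)
12764 - r(0*(3 + 7)) = 12764 - (5 + 0*(3 + 7)) = 12764 - (5 + 0*10) = 12764 - (5 + 0) = 12764 - 1*5 = 12764 - 5 = 12759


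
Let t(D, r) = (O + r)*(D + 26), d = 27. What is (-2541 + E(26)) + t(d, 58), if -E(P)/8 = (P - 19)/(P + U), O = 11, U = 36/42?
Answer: 52354/47 ≈ 1113.9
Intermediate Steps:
U = 6/7 (U = 36*(1/42) = 6/7 ≈ 0.85714)
E(P) = -8*(-19 + P)/(6/7 + P) (E(P) = -8*(P - 19)/(P + 6/7) = -8*(-19 + P)/(6/7 + P))
t(D, r) = (11 + r)*(26 + D) (t(D, r) = (11 + r)*(D + 26) = (11 + r)*(26 + D))
(-2541 + E(26)) + t(d, 58) = (-2541 + 56*(19 - 1*26)/(6 + 7*26)) + (286 + 11*27 + 26*58 + 27*58) = (-2541 + 56*(19 - 26)/(6 + 182)) + (286 + 297 + 1508 + 1566) = (-2541 + 56*(-7)/188) + 3657 = (-2541 + 56*(1/188)*(-7)) + 3657 = (-2541 - 98/47) + 3657 = -119525/47 + 3657 = 52354/47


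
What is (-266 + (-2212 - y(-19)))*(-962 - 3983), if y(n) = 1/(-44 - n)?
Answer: 61267561/5 ≈ 1.2254e+7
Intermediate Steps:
(-266 + (-2212 - y(-19)))*(-962 - 3983) = (-266 + (-2212 - (-1)/(44 - 19)))*(-962 - 3983) = (-266 + (-2212 - (-1)/25))*(-4945) = (-266 + (-2212 - 1*(-1/25)))*(-4945) = (-266 + (-2212 + 1/25))*(-4945) = (-266 - 55299/25)*(-4945) = -61949/25*(-4945) = 61267561/5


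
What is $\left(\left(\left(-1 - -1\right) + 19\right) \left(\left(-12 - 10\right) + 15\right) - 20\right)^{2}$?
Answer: $23409$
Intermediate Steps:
$\left(\left(\left(-1 - -1\right) + 19\right) \left(\left(-12 - 10\right) + 15\right) - 20\right)^{2} = \left(\left(\left(-1 + 1\right) + 19\right) \left(\left(-12 - 10\right) + 15\right) - 20\right)^{2} = \left(\left(0 + 19\right) \left(-22 + 15\right) - 20\right)^{2} = \left(19 \left(-7\right) - 20\right)^{2} = \left(-133 - 20\right)^{2} = \left(-153\right)^{2} = 23409$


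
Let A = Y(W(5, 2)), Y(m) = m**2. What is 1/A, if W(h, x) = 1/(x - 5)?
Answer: 9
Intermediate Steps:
W(h, x) = 1/(-5 + x)
A = 1/9 (A = (1/(-5 + 2))**2 = (1/(-3))**2 = (-1/3)**2 = 1/9 ≈ 0.11111)
1/A = 1/(1/9) = 9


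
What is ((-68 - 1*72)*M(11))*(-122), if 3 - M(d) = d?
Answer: -136640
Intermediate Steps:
M(d) = 3 - d
((-68 - 1*72)*M(11))*(-122) = ((-68 - 1*72)*(3 - 1*11))*(-122) = ((-68 - 72)*(3 - 11))*(-122) = -140*(-8)*(-122) = 1120*(-122) = -136640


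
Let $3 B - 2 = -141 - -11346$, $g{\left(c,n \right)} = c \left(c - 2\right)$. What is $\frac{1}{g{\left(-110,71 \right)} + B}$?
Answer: $\frac{3}{48167} \approx 6.2283 \cdot 10^{-5}$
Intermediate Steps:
$g{\left(c,n \right)} = c \left(-2 + c\right)$
$B = \frac{11207}{3}$ ($B = \frac{2}{3} + \frac{-141 - -11346}{3} = \frac{2}{3} + \frac{-141 + 11346}{3} = \frac{2}{3} + \frac{1}{3} \cdot 11205 = \frac{2}{3} + 3735 = \frac{11207}{3} \approx 3735.7$)
$\frac{1}{g{\left(-110,71 \right)} + B} = \frac{1}{- 110 \left(-2 - 110\right) + \frac{11207}{3}} = \frac{1}{\left(-110\right) \left(-112\right) + \frac{11207}{3}} = \frac{1}{12320 + \frac{11207}{3}} = \frac{1}{\frac{48167}{3}} = \frac{3}{48167}$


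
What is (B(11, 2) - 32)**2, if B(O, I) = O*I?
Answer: 100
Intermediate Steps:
B(O, I) = I*O
(B(11, 2) - 32)**2 = (2*11 - 32)**2 = (22 - 32)**2 = (-10)**2 = 100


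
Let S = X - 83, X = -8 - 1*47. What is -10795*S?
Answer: 1489710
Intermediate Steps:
X = -55 (X = -8 - 47 = -55)
S = -138 (S = -55 - 83 = -138)
-10795*S = -10795*(-138) = 1489710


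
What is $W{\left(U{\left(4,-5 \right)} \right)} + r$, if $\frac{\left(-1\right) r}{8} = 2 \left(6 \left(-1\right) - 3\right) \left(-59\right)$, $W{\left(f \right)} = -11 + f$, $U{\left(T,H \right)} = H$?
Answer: $-8512$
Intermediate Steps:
$r = -8496$ ($r = - 8 \cdot 2 \left(6 \left(-1\right) - 3\right) \left(-59\right) = - 8 \cdot 2 \left(-6 - 3\right) \left(-59\right) = - 8 \cdot 2 \left(-9\right) \left(-59\right) = - 8 \left(\left(-18\right) \left(-59\right)\right) = \left(-8\right) 1062 = -8496$)
$W{\left(U{\left(4,-5 \right)} \right)} + r = \left(-11 - 5\right) - 8496 = -16 - 8496 = -8512$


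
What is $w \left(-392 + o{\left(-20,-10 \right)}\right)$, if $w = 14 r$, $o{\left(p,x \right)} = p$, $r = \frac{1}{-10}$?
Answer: $\frac{2884}{5} \approx 576.8$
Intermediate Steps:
$r = - \frac{1}{10} \approx -0.1$
$w = - \frac{7}{5}$ ($w = 14 \left(- \frac{1}{10}\right) = - \frac{7}{5} \approx -1.4$)
$w \left(-392 + o{\left(-20,-10 \right)}\right) = - \frac{7 \left(-392 - 20\right)}{5} = \left(- \frac{7}{5}\right) \left(-412\right) = \frac{2884}{5}$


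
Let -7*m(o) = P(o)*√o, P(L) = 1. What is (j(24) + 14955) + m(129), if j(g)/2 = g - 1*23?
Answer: 14957 - √129/7 ≈ 14955.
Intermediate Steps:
j(g) = -46 + 2*g (j(g) = 2*(g - 1*23) = 2*(g - 23) = 2*(-23 + g) = -46 + 2*g)
m(o) = -√o/7
(j(24) + 14955) + m(129) = ((-46 + 2*24) + 14955) - √129/7 = ((-46 + 48) + 14955) - √129/7 = (2 + 14955) - √129/7 = 14957 - √129/7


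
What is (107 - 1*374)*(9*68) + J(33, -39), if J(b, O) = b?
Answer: -163371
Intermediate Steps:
(107 - 1*374)*(9*68) + J(33, -39) = (107 - 1*374)*(9*68) + 33 = (107 - 374)*612 + 33 = -267*612 + 33 = -163404 + 33 = -163371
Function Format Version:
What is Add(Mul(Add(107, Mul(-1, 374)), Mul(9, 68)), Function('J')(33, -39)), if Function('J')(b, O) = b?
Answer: -163371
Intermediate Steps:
Add(Mul(Add(107, Mul(-1, 374)), Mul(9, 68)), Function('J')(33, -39)) = Add(Mul(Add(107, Mul(-1, 374)), Mul(9, 68)), 33) = Add(Mul(Add(107, -374), 612), 33) = Add(Mul(-267, 612), 33) = Add(-163404, 33) = -163371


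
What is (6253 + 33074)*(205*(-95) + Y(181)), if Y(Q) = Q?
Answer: -758775138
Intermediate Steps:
(6253 + 33074)*(205*(-95) + Y(181)) = (6253 + 33074)*(205*(-95) + 181) = 39327*(-19475 + 181) = 39327*(-19294) = -758775138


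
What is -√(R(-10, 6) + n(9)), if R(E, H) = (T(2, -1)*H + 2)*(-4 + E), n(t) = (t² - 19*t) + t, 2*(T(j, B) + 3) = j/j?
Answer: -√101 ≈ -10.050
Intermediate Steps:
T(j, B) = -5/2 (T(j, B) = -3 + (j/j)/2 = -3 + (½)*1 = -3 + ½ = -5/2)
n(t) = t² - 18*t
R(E, H) = (-4 + E)*(2 - 5*H/2) (R(E, H) = (-5*H/2 + 2)*(-4 + E) = (2 - 5*H/2)*(-4 + E) = (-4 + E)*(2 - 5*H/2))
-√(R(-10, 6) + n(9)) = -√((-8 + 2*(-10) + 10*6 - 5/2*(-10)*6) + 9*(-18 + 9)) = -√((-8 - 20 + 60 + 150) + 9*(-9)) = -√(182 - 81) = -√101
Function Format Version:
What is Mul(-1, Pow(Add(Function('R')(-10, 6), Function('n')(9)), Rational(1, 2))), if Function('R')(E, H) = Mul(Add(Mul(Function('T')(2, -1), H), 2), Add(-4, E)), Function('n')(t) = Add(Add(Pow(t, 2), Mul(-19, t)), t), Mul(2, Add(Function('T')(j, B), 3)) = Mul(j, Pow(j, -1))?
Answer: Mul(-1, Pow(101, Rational(1, 2))) ≈ -10.050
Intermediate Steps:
Function('T')(j, B) = Rational(-5, 2) (Function('T')(j, B) = Add(-3, Mul(Rational(1, 2), Mul(j, Pow(j, -1)))) = Add(-3, Mul(Rational(1, 2), 1)) = Add(-3, Rational(1, 2)) = Rational(-5, 2))
Function('n')(t) = Add(Pow(t, 2), Mul(-18, t))
Function('R')(E, H) = Mul(Add(-4, E), Add(2, Mul(Rational(-5, 2), H))) (Function('R')(E, H) = Mul(Add(Mul(Rational(-5, 2), H), 2), Add(-4, E)) = Mul(Add(2, Mul(Rational(-5, 2), H)), Add(-4, E)) = Mul(Add(-4, E), Add(2, Mul(Rational(-5, 2), H))))
Mul(-1, Pow(Add(Function('R')(-10, 6), Function('n')(9)), Rational(1, 2))) = Mul(-1, Pow(Add(Add(-8, Mul(2, -10), Mul(10, 6), Mul(Rational(-5, 2), -10, 6)), Mul(9, Add(-18, 9))), Rational(1, 2))) = Mul(-1, Pow(Add(Add(-8, -20, 60, 150), Mul(9, -9)), Rational(1, 2))) = Mul(-1, Pow(Add(182, -81), Rational(1, 2))) = Mul(-1, Pow(101, Rational(1, 2)))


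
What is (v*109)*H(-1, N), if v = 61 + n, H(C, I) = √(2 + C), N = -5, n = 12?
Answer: 7957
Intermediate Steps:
v = 73 (v = 61 + 12 = 73)
(v*109)*H(-1, N) = (73*109)*√(2 - 1) = 7957*√1 = 7957*1 = 7957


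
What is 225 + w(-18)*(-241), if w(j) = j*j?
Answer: -77859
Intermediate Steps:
w(j) = j**2
225 + w(-18)*(-241) = 225 + (-18)**2*(-241) = 225 + 324*(-241) = 225 - 78084 = -77859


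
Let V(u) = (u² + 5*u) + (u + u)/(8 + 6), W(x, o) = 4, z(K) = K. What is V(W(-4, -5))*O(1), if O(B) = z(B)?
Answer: 256/7 ≈ 36.571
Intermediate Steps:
O(B) = B
V(u) = u² + 36*u/7 (V(u) = (u² + 5*u) + (2*u)/14 = (u² + 5*u) + (2*u)*(1/14) = (u² + 5*u) + u/7 = u² + 36*u/7)
V(W(-4, -5))*O(1) = ((⅐)*4*(36 + 7*4))*1 = ((⅐)*4*(36 + 28))*1 = ((⅐)*4*64)*1 = (256/7)*1 = 256/7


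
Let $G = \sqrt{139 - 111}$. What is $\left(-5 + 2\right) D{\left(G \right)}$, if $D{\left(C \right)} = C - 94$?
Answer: $282 - 6 \sqrt{7} \approx 266.13$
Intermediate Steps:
$G = 2 \sqrt{7}$ ($G = \sqrt{28} = 2 \sqrt{7} \approx 5.2915$)
$D{\left(C \right)} = -94 + C$
$\left(-5 + 2\right) D{\left(G \right)} = \left(-5 + 2\right) \left(-94 + 2 \sqrt{7}\right) = - 3 \left(-94 + 2 \sqrt{7}\right) = 282 - 6 \sqrt{7}$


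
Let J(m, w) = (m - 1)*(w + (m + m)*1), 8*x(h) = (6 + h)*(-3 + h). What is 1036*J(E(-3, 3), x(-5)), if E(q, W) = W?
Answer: 10360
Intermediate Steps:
x(h) = (-3 + h)*(6 + h)/8 (x(h) = ((6 + h)*(-3 + h))/8 = ((-3 + h)*(6 + h))/8 = (-3 + h)*(6 + h)/8)
J(m, w) = (-1 + m)*(w + 2*m) (J(m, w) = (-1 + m)*(w + (2*m)*1) = (-1 + m)*(w + 2*m))
1036*J(E(-3, 3), x(-5)) = 1036*(-(-9/4 + (1/8)*(-5)**2 + (3/8)*(-5)) - 2*3 + 2*3**2 + 3*(-9/4 + (1/8)*(-5)**2 + (3/8)*(-5))) = 1036*(-(-9/4 + (1/8)*25 - 15/8) - 6 + 2*9 + 3*(-9/4 + (1/8)*25 - 15/8)) = 1036*(-(-9/4 + 25/8 - 15/8) - 6 + 18 + 3*(-9/4 + 25/8 - 15/8)) = 1036*(-1*(-1) - 6 + 18 + 3*(-1)) = 1036*(1 - 6 + 18 - 3) = 1036*10 = 10360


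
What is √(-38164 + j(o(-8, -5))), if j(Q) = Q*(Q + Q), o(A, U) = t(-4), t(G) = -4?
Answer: 2*I*√9533 ≈ 195.27*I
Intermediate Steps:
o(A, U) = -4
j(Q) = 2*Q² (j(Q) = Q*(2*Q) = 2*Q²)
√(-38164 + j(o(-8, -5))) = √(-38164 + 2*(-4)²) = √(-38164 + 2*16) = √(-38164 + 32) = √(-38132) = 2*I*√9533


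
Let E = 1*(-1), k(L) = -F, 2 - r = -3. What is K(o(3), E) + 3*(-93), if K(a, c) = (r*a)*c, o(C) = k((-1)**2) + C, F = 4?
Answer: -274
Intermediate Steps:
r = 5 (r = 2 - 1*(-3) = 2 + 3 = 5)
k(L) = -4 (k(L) = -1*4 = -4)
E = -1
o(C) = -4 + C
K(a, c) = 5*a*c (K(a, c) = (5*a)*c = 5*a*c)
K(o(3), E) + 3*(-93) = 5*(-4 + 3)*(-1) + 3*(-93) = 5*(-1)*(-1) - 279 = 5 - 279 = -274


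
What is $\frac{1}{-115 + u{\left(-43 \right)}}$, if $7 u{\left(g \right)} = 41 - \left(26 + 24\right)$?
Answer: $- \frac{7}{814} \approx -0.0085995$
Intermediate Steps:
$u{\left(g \right)} = - \frac{9}{7}$ ($u{\left(g \right)} = \frac{41 - \left(26 + 24\right)}{7} = \frac{41 - 50}{7} = \frac{1}{7} \left(-9\right) = - \frac{9}{7}$)
$\frac{1}{-115 + u{\left(-43 \right)}} = \frac{1}{-115 - \frac{9}{7}} = \frac{1}{- \frac{814}{7}} = - \frac{7}{814}$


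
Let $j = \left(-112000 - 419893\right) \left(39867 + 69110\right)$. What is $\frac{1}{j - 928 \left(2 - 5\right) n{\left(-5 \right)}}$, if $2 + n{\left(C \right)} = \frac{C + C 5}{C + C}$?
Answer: $- \frac{1}{57964100677} \approx -1.7252 \cdot 10^{-11}$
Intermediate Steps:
$n{\left(C \right)} = 1$ ($n{\left(C \right)} = -2 + \frac{C + C 5}{C + C} = -2 + \frac{C + 5 C}{2 C} = -2 + 6 C \frac{1}{2 C} = -2 + 3 = 1$)
$j = -57964103461$ ($j = \left(-531893\right) 108977 = -57964103461$)
$\frac{1}{j - 928 \left(2 - 5\right) n{\left(-5 \right)}} = \frac{1}{-57964103461 - 928 \left(2 - 5\right) 1} = \frac{1}{-57964103461 - 928 \left(\left(-3\right) 1\right)} = \frac{1}{-57964103461 - -2784} = \frac{1}{-57964103461 + 2784} = \frac{1}{-57964100677} = - \frac{1}{57964100677}$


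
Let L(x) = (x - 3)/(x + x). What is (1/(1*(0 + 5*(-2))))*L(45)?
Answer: -7/150 ≈ -0.046667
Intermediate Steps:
L(x) = (-3 + x)/(2*x) (L(x) = (-3 + x)/((2*x)) = (-3 + x)*(1/(2*x)) = (-3 + x)/(2*x))
(1/(1*(0 + 5*(-2))))*L(45) = (1/(1*(0 + 5*(-2))))*((½)*(-3 + 45)/45) = (1/(1*(0 - 10)))*((½)*(1/45)*42) = (1/(1*(-10)))*(7/15) = (1/(-10))*(7/15) = (1*(-⅒))*(7/15) = -⅒*7/15 = -7/150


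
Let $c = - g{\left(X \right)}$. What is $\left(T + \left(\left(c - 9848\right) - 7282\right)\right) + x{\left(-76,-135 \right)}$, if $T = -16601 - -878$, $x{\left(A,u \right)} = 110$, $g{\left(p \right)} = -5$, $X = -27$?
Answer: $-32738$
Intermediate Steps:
$c = 5$ ($c = \left(-1\right) \left(-5\right) = 5$)
$T = -15723$ ($T = -16601 + 878 = -15723$)
$\left(T + \left(\left(c - 9848\right) - 7282\right)\right) + x{\left(-76,-135 \right)} = \left(-15723 + \left(\left(5 - 9848\right) - 7282\right)\right) + 110 = \left(-15723 - 17125\right) + 110 = -32848 + 110 = -32738$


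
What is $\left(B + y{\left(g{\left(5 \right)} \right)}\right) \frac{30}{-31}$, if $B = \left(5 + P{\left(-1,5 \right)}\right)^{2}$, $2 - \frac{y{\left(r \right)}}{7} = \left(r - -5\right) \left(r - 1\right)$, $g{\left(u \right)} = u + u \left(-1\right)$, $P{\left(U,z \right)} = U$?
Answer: $- \frac{1950}{31} \approx -62.903$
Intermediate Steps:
$g{\left(u \right)} = 0$ ($g{\left(u \right)} = u - u = 0$)
$y{\left(r \right)} = 14 - 7 \left(-1 + r\right) \left(5 + r\right)$ ($y{\left(r \right)} = 14 - 7 \left(r - -5\right) \left(r - 1\right) = 14 - 7 \left(r + 5\right) \left(-1 + r\right) = 14 - 7 \left(5 + r\right) \left(-1 + r\right) = 14 - 7 \left(-1 + r\right) \left(5 + r\right)$)
$B = 16$ ($B = \left(5 - 1\right)^{2} = 4^{2} = 16$)
$\left(B + y{\left(g{\left(5 \right)} \right)}\right) \frac{30}{-31} = \left(16 - \left(-49 + 7 \cdot 0^{2}\right)\right) \frac{30}{-31} = \left(16 + \left(49 + 0 - 0\right)\right) 30 \left(- \frac{1}{31}\right) = \left(16 + \left(49 + 0 + 0\right)\right) \left(- \frac{30}{31}\right) = \left(16 + 49\right) \left(- \frac{30}{31}\right) = 65 \left(- \frac{30}{31}\right) = - \frac{1950}{31}$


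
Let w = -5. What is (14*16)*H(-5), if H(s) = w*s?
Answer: 5600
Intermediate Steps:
H(s) = -5*s
(14*16)*H(-5) = (14*16)*(-5*(-5)) = 224*25 = 5600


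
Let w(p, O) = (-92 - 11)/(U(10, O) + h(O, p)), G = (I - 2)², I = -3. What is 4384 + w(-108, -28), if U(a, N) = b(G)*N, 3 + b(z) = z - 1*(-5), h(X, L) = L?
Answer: 3787879/864 ≈ 4384.1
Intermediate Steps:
G = 25 (G = (-3 - 2)² = (-5)² = 25)
b(z) = 2 + z (b(z) = -3 + (z - 1*(-5)) = -3 + (z + 5) = -3 + (5 + z) = 2 + z)
U(a, N) = 27*N (U(a, N) = (2 + 25)*N = 27*N)
w(p, O) = -103/(p + 27*O) (w(p, O) = (-92 - 11)/(27*O + p) = -103/(p + 27*O))
4384 + w(-108, -28) = 4384 - 103/(-108 + 27*(-28)) = 4384 - 103/(-108 - 756) = 4384 - 103/(-864) = 4384 - 103*(-1/864) = 4384 + 103/864 = 3787879/864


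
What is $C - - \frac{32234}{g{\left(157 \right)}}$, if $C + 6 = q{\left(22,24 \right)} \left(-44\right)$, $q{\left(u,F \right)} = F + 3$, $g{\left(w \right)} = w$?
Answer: $- \frac{155224}{157} \approx -988.69$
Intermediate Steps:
$q{\left(u,F \right)} = 3 + F$
$C = -1194$ ($C = -6 + \left(3 + 24\right) \left(-44\right) = -6 + 27 \left(-44\right) = -6 - 1188 = -1194$)
$C - - \frac{32234}{g{\left(157 \right)}} = -1194 - - \frac{32234}{157} = -1194 + \frac{32234}{157} = - \frac{155224}{157}$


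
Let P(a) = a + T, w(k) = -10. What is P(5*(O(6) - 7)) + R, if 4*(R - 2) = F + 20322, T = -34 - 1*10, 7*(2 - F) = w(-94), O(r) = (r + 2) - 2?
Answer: 70481/14 ≈ 5034.4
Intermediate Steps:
O(r) = r (O(r) = (2 + r) - 2 = r)
F = 24/7 (F = 2 - ⅐*(-10) = 2 + 10/7 = 24/7 ≈ 3.4286)
T = -44 (T = -34 - 10 = -44)
P(a) = -44 + a (P(a) = a - 44 = -44 + a)
R = 71167/14 (R = 2 + (24/7 + 20322)/4 = 2 + (¼)*(142278/7) = 2 + 71139/14 = 71167/14 ≈ 5083.4)
P(5*(O(6) - 7)) + R = (-44 + 5*(6 - 7)) + 71167/14 = (-44 + 5*(-1)) + 71167/14 = (-44 - 5) + 71167/14 = -49 + 71167/14 = 70481/14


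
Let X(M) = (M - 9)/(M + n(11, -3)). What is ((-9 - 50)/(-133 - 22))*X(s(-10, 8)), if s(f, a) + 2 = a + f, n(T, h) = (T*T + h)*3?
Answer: -767/54250 ≈ -0.014138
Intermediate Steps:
n(T, h) = 3*h + 3*T² (n(T, h) = (T² + h)*3 = (h + T²)*3 = 3*h + 3*T²)
s(f, a) = -2 + a + f (s(f, a) = -2 + (a + f) = -2 + a + f)
X(M) = (-9 + M)/(354 + M) (X(M) = (M - 9)/(M + (3*(-3) + 3*11²)) = (-9 + M)/(M + (-9 + 3*121)) = (-9 + M)/(M + (-9 + 363)) = (-9 + M)/(M + 354) = (-9 + M)/(354 + M))
((-9 - 50)/(-133 - 22))*X(s(-10, 8)) = ((-9 - 50)/(-133 - 22))*((-9 + (-2 + 8 - 10))/(354 + (-2 + 8 - 10))) = (-59/(-155))*((-9 - 4)/(354 - 4)) = (-59*(-1/155))*(-13/350) = 59*((1/350)*(-13))/155 = (59/155)*(-13/350) = -767/54250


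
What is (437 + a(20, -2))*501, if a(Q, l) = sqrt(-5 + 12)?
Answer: 218937 + 501*sqrt(7) ≈ 2.2026e+5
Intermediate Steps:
a(Q, l) = sqrt(7)
(437 + a(20, -2))*501 = (437 + sqrt(7))*501 = 218937 + 501*sqrt(7)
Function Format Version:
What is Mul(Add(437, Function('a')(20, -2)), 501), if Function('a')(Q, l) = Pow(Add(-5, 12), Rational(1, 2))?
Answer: Add(218937, Mul(501, Pow(7, Rational(1, 2)))) ≈ 2.2026e+5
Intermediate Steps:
Function('a')(Q, l) = Pow(7, Rational(1, 2))
Mul(Add(437, Function('a')(20, -2)), 501) = Mul(Add(437, Pow(7, Rational(1, 2))), 501) = Add(218937, Mul(501, Pow(7, Rational(1, 2))))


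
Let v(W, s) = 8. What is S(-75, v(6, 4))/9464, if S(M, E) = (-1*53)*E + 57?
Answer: -367/9464 ≈ -0.038779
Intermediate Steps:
S(M, E) = 57 - 53*E (S(M, E) = -53*E + 57 = 57 - 53*E)
S(-75, v(6, 4))/9464 = (57 - 53*8)/9464 = (57 - 424)*(1/9464) = -367*1/9464 = -367/9464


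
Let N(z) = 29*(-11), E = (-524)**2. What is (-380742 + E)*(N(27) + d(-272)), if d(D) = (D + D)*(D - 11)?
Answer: -16310601078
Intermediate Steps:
E = 274576
d(D) = 2*D*(-11 + D) (d(D) = (2*D)*(-11 + D) = 2*D*(-11 + D))
N(z) = -319
(-380742 + E)*(N(27) + d(-272)) = (-380742 + 274576)*(-319 + 2*(-272)*(-11 - 272)) = -106166*(-319 + 2*(-272)*(-283)) = -106166*(-319 + 153952) = -106166*153633 = -16310601078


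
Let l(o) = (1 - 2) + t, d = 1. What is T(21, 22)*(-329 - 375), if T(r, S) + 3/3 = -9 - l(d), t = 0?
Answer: 6336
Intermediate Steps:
l(o) = -1 (l(o) = (1 - 2) + 0 = -1 + 0 = -1)
T(r, S) = -9 (T(r, S) = -1 + (-9 - 1*(-1)) = -1 + (-9 + 1) = -1 - 8 = -9)
T(21, 22)*(-329 - 375) = -9*(-329 - 375) = -9*(-704) = 6336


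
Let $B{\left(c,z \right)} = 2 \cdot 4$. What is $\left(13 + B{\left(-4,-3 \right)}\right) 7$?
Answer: $147$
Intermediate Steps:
$B{\left(c,z \right)} = 8$
$\left(13 + B{\left(-4,-3 \right)}\right) 7 = \left(13 + 8\right) 7 = 21 \cdot 7 = 147$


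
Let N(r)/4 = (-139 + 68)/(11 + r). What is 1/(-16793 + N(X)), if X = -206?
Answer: -195/3274351 ≈ -5.9554e-5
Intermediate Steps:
N(r) = -284/(11 + r) (N(r) = 4*((-139 + 68)/(11 + r)) = 4*(-71/(11 + r)) = -284/(11 + r))
1/(-16793 + N(X)) = 1/(-16793 - 284/(11 - 206)) = 1/(-16793 - 284/(-195)) = 1/(-16793 - 284*(-1/195)) = 1/(-16793 + 284/195) = 1/(-3274351/195) = -195/3274351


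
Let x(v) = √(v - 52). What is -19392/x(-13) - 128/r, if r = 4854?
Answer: -64/2427 + 19392*I*√65/65 ≈ -0.02637 + 2405.3*I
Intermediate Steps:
x(v) = √(-52 + v)
-19392/x(-13) - 128/r = -19392/√(-52 - 13) - 128/4854 = -19392*(-I*√65/65) - 128*1/4854 = -19392*(-I*√65/65) - 64/2427 = -(-19392)*I*√65/65 - 64/2427 = 19392*I*√65/65 - 64/2427 = -64/2427 + 19392*I*√65/65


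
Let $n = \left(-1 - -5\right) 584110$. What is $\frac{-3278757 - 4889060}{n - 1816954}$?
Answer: $- \frac{8167817}{519486} \approx -15.723$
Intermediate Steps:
$n = 2336440$ ($n = \left(-1 + 5\right) 584110 = 4 \cdot 584110 = 2336440$)
$\frac{-3278757 - 4889060}{n - 1816954} = \frac{-3278757 - 4889060}{2336440 - 1816954} = - \frac{8167817}{519486}$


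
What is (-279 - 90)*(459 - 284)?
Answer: -64575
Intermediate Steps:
(-279 - 90)*(459 - 284) = -369*175 = -64575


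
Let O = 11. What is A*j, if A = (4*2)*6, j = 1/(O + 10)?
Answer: 16/7 ≈ 2.2857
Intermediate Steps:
j = 1/21 (j = 1/(11 + 10) = 1/21 ≈ 0.047619)
A = 48 (A = 8*6 = 48)
A*j = 48*(1/21) = 16/7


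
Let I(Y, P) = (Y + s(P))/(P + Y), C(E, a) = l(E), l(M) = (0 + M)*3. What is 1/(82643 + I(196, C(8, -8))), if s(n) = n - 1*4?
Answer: 55/4545419 ≈ 1.2100e-5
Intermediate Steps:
s(n) = -4 + n (s(n) = n - 4 = -4 + n)
l(M) = 3*M (l(M) = M*3 = 3*M)
C(E, a) = 3*E
I(Y, P) = (-4 + P + Y)/(P + Y) (I(Y, P) = (Y + (-4 + P))/(P + Y) = (-4 + P + Y)/(P + Y))
1/(82643 + I(196, C(8, -8))) = 1/(82643 + (-4 + 3*8 + 196)/(3*8 + 196)) = 1/(82643 + (-4 + 24 + 196)/(24 + 196)) = 1/(82643 + 216/220) = 1/(82643 + (1/220)*216) = 1/(82643 + 54/55) = 1/(4545419/55) = 55/4545419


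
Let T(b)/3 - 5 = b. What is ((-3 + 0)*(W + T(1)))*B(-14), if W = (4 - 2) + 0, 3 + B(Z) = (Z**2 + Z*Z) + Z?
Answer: -22500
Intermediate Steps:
B(Z) = -3 + Z + 2*Z**2 (B(Z) = -3 + ((Z**2 + Z*Z) + Z) = -3 + ((Z**2 + Z**2) + Z) = -3 + (2*Z**2 + Z) = -3 + (Z + 2*Z**2) = -3 + Z + 2*Z**2)
W = 2 (W = 2 + 0 = 2)
T(b) = 15 + 3*b
((-3 + 0)*(W + T(1)))*B(-14) = ((-3 + 0)*(2 + (15 + 3*1)))*(-3 - 14 + 2*(-14)**2) = (-3*(2 + (15 + 3)))*(-3 - 14 + 2*196) = (-3*(2 + 18))*(-3 - 14 + 392) = -3*20*375 = -60*375 = -22500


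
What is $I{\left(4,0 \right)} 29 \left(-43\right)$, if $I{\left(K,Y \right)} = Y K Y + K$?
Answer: $-4988$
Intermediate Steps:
$I{\left(K,Y \right)} = K + K Y^{2}$ ($I{\left(K,Y \right)} = K Y Y + K = K Y^{2} + K = K + K Y^{2}$)
$I{\left(4,0 \right)} 29 \left(-43\right) = 4 \left(1 + 0^{2}\right) 29 \left(-43\right) = 4 \left(1 + 0\right) 29 \left(-43\right) = 4 \cdot 1 \cdot 29 \left(-43\right) = 4 \cdot 29 \left(-43\right) = 116 \left(-43\right) = -4988$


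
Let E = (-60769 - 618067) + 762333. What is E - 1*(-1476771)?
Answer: 1560268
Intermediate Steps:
E = 83497 (E = -678836 + 762333 = 83497)
E - 1*(-1476771) = 83497 - 1*(-1476771) = 83497 + 1476771 = 1560268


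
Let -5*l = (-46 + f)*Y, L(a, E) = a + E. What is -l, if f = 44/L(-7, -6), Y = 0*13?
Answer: 0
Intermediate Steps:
L(a, E) = E + a
Y = 0
f = -44/13 (f = 44/(-6 - 7) = 44/(-13) = 44*(-1/13) = -44/13 ≈ -3.3846)
l = 0 (l = -(-46 - 44/13)*0/5 = -(-642)*0/65 = -1/5*0 = 0)
-l = -1*0 = 0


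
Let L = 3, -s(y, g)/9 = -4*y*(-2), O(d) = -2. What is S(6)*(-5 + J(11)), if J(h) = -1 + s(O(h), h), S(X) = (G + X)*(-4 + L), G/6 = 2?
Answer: -2484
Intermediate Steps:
G = 12 (G = 6*2 = 12)
s(y, g) = -72*y (s(y, g) = -9*(-4*y)*(-2) = -72*y)
S(X) = -12 - X (S(X) = (12 + X)*(-4 + 3) = (12 + X)*(-1) = -12 - X)
J(h) = 143 (J(h) = -1 - 72*(-2) = -1 + 144 = 143)
S(6)*(-5 + J(11)) = (-12 - 1*6)*(-5 + 143) = (-12 - 6)*138 = -18*138 = -2484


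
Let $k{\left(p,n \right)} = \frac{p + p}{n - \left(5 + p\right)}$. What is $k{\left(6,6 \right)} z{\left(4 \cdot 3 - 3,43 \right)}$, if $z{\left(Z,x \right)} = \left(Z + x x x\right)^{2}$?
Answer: $- \frac{75873531072}{5} \approx -1.5175 \cdot 10^{10}$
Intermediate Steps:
$k{\left(p,n \right)} = \frac{2 p}{-5 + n - p}$
$z{\left(Z,x \right)} = \left(Z + x^{3}\right)^{2}$ ($z{\left(Z,x \right)} = \left(Z + x^{2} x\right)^{2} = \left(Z + x^{3}\right)^{2}$)
$k{\left(6,6 \right)} z{\left(4 \cdot 3 - 3,43 \right)} = \left(-2\right) 6 \frac{1}{5 + 6 - 6} \left(\left(4 \cdot 3 - 3\right) + 43^{3}\right)^{2} = \left(-2\right) 6 \frac{1}{5 + 6 - 6} \left(\left(12 - 3\right) + 79507\right)^{2} = \left(-2\right) 6 \cdot \frac{1}{5} \left(9 + 79507\right)^{2} = \left(-2\right) 6 \cdot \frac{1}{5} \cdot 79516^{2} = \left(- \frac{12}{5}\right) 6322794256 = - \frac{75873531072}{5}$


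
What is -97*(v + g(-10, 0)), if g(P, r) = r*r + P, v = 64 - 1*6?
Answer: -4656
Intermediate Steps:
v = 58 (v = 64 - 6 = 58)
g(P, r) = P + r**2 (g(P, r) = r**2 + P = P + r**2)
-97*(v + g(-10, 0)) = -97*(58 + (-10 + 0**2)) = -97*(58 + (-10 + 0)) = -97*(58 - 10) = -97*48 = -4656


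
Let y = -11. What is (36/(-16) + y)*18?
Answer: -477/2 ≈ -238.50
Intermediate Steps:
(36/(-16) + y)*18 = (36/(-16) - 11)*18 = (36*(-1/16) - 11)*18 = (-9/4 - 11)*18 = -53/4*18 = -477/2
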